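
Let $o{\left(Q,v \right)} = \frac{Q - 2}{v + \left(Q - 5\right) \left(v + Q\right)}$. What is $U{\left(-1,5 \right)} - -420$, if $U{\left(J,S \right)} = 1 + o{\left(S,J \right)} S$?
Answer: $406$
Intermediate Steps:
$o{\left(Q,v \right)} = \frac{-2 + Q}{v + \left(-5 + Q\right) \left(Q + v\right)}$
$U{\left(J,S \right)} = 1 + \frac{S \left(-2 + S\right)}{S^{2} - 5 S - 4 J + J S}$ ($U{\left(J,S \right)} = 1 + \frac{-2 + S}{S^{2} - 5 S - 4 J + S J} S = 1 + \frac{-2 + S}{S^{2} - 5 S - 4 J + J S} S = 1 + \frac{S \left(-2 + S\right)}{S^{2} - 5 S - 4 J + J S}$)
$U{\left(-1,5 \right)} - -420 = \frac{\left(-7\right) 5 - -4 + 2 \cdot 5^{2} - 5}{5^{2} - 25 - -4 - 5} - -420 = \frac{-35 + 4 + 2 \cdot 25 - 5}{25 - 25 + 4 - 5} + 420 = \frac{-35 + 4 + 50 - 5}{-1} + 420 = \left(-1\right) 14 + 420 = -14 + 420 = 406$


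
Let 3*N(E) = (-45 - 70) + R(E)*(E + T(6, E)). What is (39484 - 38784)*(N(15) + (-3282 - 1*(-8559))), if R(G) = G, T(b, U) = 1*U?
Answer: 11316200/3 ≈ 3.7721e+6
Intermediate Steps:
T(b, U) = U
N(E) = -115/3 + 2*E**2/3 (N(E) = ((-45 - 70) + E*(E + E))/3 = (-115 + E*(2*E))/3 = (-115 + 2*E**2)/3 = -115/3 + 2*E**2/3)
(39484 - 38784)*(N(15) + (-3282 - 1*(-8559))) = (39484 - 38784)*((-115/3 + (2/3)*15**2) + (-3282 - 1*(-8559))) = 700*((-115/3 + (2/3)*225) + (-3282 + 8559)) = 700*((-115/3 + 150) + 5277) = 700*(335/3 + 5277) = 700*(16166/3) = 11316200/3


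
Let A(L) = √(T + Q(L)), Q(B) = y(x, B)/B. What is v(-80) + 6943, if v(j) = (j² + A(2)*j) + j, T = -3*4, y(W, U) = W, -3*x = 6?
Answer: 13263 - 80*I*√13 ≈ 13263.0 - 288.44*I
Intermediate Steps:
x = -2 (x = -⅓*6 = -2)
T = -12
Q(B) = -2/B
A(L) = √(-12 - 2/L)
v(j) = j + j² + I*j*√13 (v(j) = (j² + √(-12 - 2/2)*j) + j = (j² + √(-12 - 2*½)*j) + j = (j² + √(-12 - 1)*j) + j = (j² + √(-13)*j) + j = (j² + (I*√13)*j) + j = (j² + I*j*√13) + j = j + j² + I*j*√13)
v(-80) + 6943 = -80*(1 - 80 + I*√13) + 6943 = -80*(-79 + I*√13) + 6943 = (6320 - 80*I*√13) + 6943 = 13263 - 80*I*√13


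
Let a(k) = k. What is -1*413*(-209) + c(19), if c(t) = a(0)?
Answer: 86317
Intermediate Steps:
c(t) = 0
-1*413*(-209) + c(19) = -1*413*(-209) + 0 = -413*(-209) + 0 = 86317 + 0 = 86317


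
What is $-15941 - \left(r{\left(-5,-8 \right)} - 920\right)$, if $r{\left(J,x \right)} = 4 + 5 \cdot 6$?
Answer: $-15055$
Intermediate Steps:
$r{\left(J,x \right)} = 34$ ($r{\left(J,x \right)} = 4 + 30 = 34$)
$-15941 - \left(r{\left(-5,-8 \right)} - 920\right) = -15941 - \left(34 - 920\right) = -15941 - -886 = -15941 + 886 = -15055$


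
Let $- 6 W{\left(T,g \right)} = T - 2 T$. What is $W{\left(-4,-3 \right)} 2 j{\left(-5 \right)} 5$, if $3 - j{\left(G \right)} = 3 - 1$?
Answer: $- \frac{20}{3} \approx -6.6667$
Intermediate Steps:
$j{\left(G \right)} = 1$ ($j{\left(G \right)} = 3 - \left(3 - 1\right) = 3 - 2 = 1$)
$W{\left(T,g \right)} = \frac{T}{6}$ ($W{\left(T,g \right)} = - \frac{T - 2 T}{6} = - \frac{\left(-1\right) T}{6} = \frac{T}{6}$)
$W{\left(-4,-3 \right)} 2 j{\left(-5 \right)} 5 = \frac{1}{6} \left(-4\right) 2 \cdot 1 \cdot 5 = \left(- \frac{2}{3}\right) 2 \cdot 1 \cdot 5 = \left(- \frac{4}{3}\right) 1 \cdot 5 = \left(- \frac{4}{3}\right) 5 = - \frac{20}{3}$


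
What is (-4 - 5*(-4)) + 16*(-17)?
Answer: -256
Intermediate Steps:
(-4 - 5*(-4)) + 16*(-17) = (-4 + 20) - 272 = 16 - 272 = -256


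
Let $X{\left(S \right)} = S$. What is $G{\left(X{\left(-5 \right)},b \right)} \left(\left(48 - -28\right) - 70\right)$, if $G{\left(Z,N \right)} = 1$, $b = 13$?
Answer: $6$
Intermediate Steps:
$G{\left(X{\left(-5 \right)},b \right)} \left(\left(48 - -28\right) - 70\right) = 1 \left(\left(48 - -28\right) - 70\right) = 1 \left(\left(48 + 28\right) - 70\right) = 1 \left(76 - 70\right) = 1 \cdot 6 = 6$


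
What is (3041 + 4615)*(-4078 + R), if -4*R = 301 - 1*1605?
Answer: -28725312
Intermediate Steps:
R = 326 (R = -(301 - 1*1605)/4 = -(301 - 1605)/4 = -¼*(-1304) = 326)
(3041 + 4615)*(-4078 + R) = (3041 + 4615)*(-4078 + 326) = 7656*(-3752) = -28725312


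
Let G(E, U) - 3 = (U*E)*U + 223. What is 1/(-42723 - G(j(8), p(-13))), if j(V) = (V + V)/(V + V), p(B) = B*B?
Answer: -1/71510 ≈ -1.3984e-5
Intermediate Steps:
p(B) = B**2
j(V) = 1 (j(V) = (2*V)/((2*V)) = (2*V)*(1/(2*V)) = 1)
G(E, U) = 226 + E*U**2 (G(E, U) = 3 + ((U*E)*U + 223) = 3 + ((E*U)*U + 223) = 3 + (E*U**2 + 223) = 3 + (223 + E*U**2) = 226 + E*U**2)
1/(-42723 - G(j(8), p(-13))) = 1/(-42723 - (226 + 1*((-13)**2)**2)) = 1/(-42723 - (226 + 1*169**2)) = 1/(-42723 - (226 + 1*28561)) = 1/(-42723 - (226 + 28561)) = 1/(-42723 - 1*28787) = 1/(-42723 - 28787) = 1/(-71510) = -1/71510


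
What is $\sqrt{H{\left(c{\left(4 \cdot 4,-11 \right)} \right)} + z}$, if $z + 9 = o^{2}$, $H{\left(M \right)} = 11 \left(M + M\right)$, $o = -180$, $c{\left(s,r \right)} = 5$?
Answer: $\sqrt{32501} \approx 180.28$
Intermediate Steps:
$H{\left(M \right)} = 22 M$ ($H{\left(M \right)} = 11 \cdot 2 M = 22 M$)
$z = 32391$ ($z = -9 + \left(-180\right)^{2} = -9 + 32400 = 32391$)
$\sqrt{H{\left(c{\left(4 \cdot 4,-11 \right)} \right)} + z} = \sqrt{22 \cdot 5 + 32391} = \sqrt{110 + 32391} = \sqrt{32501}$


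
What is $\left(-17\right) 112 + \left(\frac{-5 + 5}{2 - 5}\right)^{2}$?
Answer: $-1904$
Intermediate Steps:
$\left(-17\right) 112 + \left(\frac{-5 + 5}{2 - 5}\right)^{2} = -1904 + \left(\frac{0}{-3}\right)^{2} = -1904 + \left(0 \left(- \frac{1}{3}\right)\right)^{2} = -1904 + 0^{2} = -1904 + 0 = -1904$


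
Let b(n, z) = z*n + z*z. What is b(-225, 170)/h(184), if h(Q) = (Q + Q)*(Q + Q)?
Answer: -4675/67712 ≈ -0.069042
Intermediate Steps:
b(n, z) = z**2 + n*z (b(n, z) = n*z + z**2 = z**2 + n*z)
h(Q) = 4*Q**2 (h(Q) = (2*Q)*(2*Q) = 4*Q**2)
b(-225, 170)/h(184) = (170*(-225 + 170))/((4*184**2)) = (170*(-55))/((4*33856)) = -9350/135424 = -9350*1/135424 = -4675/67712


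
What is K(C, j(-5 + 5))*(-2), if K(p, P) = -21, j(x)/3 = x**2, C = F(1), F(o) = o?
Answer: 42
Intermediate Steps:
C = 1
j(x) = 3*x**2
K(C, j(-5 + 5))*(-2) = -21*(-2) = 42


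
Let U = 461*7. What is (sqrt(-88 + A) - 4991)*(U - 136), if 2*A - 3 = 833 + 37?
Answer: -15427181 + 3091*sqrt(1394)/2 ≈ -1.5369e+7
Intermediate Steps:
A = 873/2 (A = 3/2 + (833 + 37)/2 = 3/2 + (1/2)*870 = 3/2 + 435 = 873/2 ≈ 436.50)
U = 3227
(sqrt(-88 + A) - 4991)*(U - 136) = (sqrt(-88 + 873/2) - 4991)*(3227 - 136) = (sqrt(697/2) - 4991)*3091 = (sqrt(1394)/2 - 4991)*3091 = (-4991 + sqrt(1394)/2)*3091 = -15427181 + 3091*sqrt(1394)/2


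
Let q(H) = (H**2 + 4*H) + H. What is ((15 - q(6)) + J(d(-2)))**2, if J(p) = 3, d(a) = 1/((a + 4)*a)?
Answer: 2304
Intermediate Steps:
d(a) = 1/(a*(4 + a)) (d(a) = 1/((4 + a)*a) = 1/(a*(4 + a)))
q(H) = H**2 + 5*H
((15 - q(6)) + J(d(-2)))**2 = ((15 - 6*(5 + 6)) + 3)**2 = ((15 - 6*11) + 3)**2 = ((15 - 1*66) + 3)**2 = ((15 - 66) + 3)**2 = (-51 + 3)**2 = (-48)**2 = 2304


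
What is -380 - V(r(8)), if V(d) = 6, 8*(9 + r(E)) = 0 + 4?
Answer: -386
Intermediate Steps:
r(E) = -17/2 (r(E) = -9 + (0 + 4)/8 = -9 + (1/8)*4 = -9 + 1/2 = -17/2)
-380 - V(r(8)) = -380 - 1*6 = -380 - 6 = -386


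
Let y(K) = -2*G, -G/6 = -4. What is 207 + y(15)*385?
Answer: -18273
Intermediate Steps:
G = 24 (G = -6*(-4) = 24)
y(K) = -48 (y(K) = -2*24 = -48)
207 + y(15)*385 = 207 - 48*385 = 207 - 18480 = -18273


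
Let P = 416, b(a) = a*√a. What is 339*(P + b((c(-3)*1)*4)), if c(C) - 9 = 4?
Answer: 141024 + 35256*√13 ≈ 2.6814e+5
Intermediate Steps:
c(C) = 13 (c(C) = 9 + 4 = 13)
b(a) = a^(3/2)
339*(P + b((c(-3)*1)*4)) = 339*(416 + ((13*1)*4)^(3/2)) = 339*(416 + (13*4)^(3/2)) = 339*(416 + 52^(3/2)) = 339*(416 + 104*√13) = 141024 + 35256*√13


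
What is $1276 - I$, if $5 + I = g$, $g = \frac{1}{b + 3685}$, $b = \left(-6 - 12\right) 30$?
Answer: $\frac{4028744}{3145} \approx 1281.0$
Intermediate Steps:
$b = -540$ ($b = \left(-18\right) 30 = -540$)
$g = \frac{1}{3145}$ ($g = \frac{1}{-540 + 3685} = \frac{1}{3145} \approx 0.00031797$)
$I = - \frac{15724}{3145}$ ($I = -5 + \frac{1}{3145} = - \frac{15724}{3145} \approx -4.9997$)
$1276 - I = 1276 - - \frac{15724}{3145} = 1276 + \frac{15724}{3145} = \frac{4028744}{3145}$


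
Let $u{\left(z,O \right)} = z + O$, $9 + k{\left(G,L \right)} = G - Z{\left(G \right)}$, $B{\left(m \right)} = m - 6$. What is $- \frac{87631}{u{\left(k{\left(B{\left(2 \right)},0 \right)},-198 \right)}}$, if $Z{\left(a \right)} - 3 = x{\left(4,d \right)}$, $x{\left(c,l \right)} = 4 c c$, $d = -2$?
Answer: $\frac{87631}{278} \approx 315.22$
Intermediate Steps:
$x{\left(c,l \right)} = 4 c^{2}$
$Z{\left(a \right)} = 67$ ($Z{\left(a \right)} = 3 + 4 \cdot 4^{2} = 3 + 4 \cdot 16 = 3 + 64 = 67$)
$B{\left(m \right)} = -6 + m$ ($B{\left(m \right)} = m - 6 = -6 + m$)
$k{\left(G,L \right)} = -76 + G$ ($k{\left(G,L \right)} = -9 + \left(G - 67\right) = -9 + \left(-67 + G\right) = -76 + G$)
$u{\left(z,O \right)} = O + z$
$- \frac{87631}{u{\left(k{\left(B{\left(2 \right)},0 \right)},-198 \right)}} = - \frac{87631}{-198 + \left(-76 + \left(-6 + 2\right)\right)} = - \frac{87631}{-198 - 80} = - \frac{87631}{-278} = \left(-87631\right) \left(- \frac{1}{278}\right) = \frac{87631}{278}$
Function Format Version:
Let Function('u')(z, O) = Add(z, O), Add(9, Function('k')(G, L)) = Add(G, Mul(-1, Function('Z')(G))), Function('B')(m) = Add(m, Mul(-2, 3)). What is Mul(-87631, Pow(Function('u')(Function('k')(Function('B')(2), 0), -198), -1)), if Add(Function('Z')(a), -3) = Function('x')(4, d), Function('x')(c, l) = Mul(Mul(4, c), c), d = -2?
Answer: Rational(87631, 278) ≈ 315.22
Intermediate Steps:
Function('x')(c, l) = Mul(4, Pow(c, 2))
Function('Z')(a) = 67 (Function('Z')(a) = Add(3, Mul(4, Pow(4, 2))) = Add(3, Mul(4, 16)) = Add(3, 64) = 67)
Function('B')(m) = Add(-6, m) (Function('B')(m) = Add(m, -6) = Add(-6, m))
Function('k')(G, L) = Add(-76, G) (Function('k')(G, L) = Add(-9, Add(G, Mul(-1, 67))) = Add(-9, Add(G, -67)) = Add(-9, Add(-67, G)) = Add(-76, G))
Function('u')(z, O) = Add(O, z)
Mul(-87631, Pow(Function('u')(Function('k')(Function('B')(2), 0), -198), -1)) = Mul(-87631, Pow(Add(-198, Add(-76, Add(-6, 2))), -1)) = Mul(-87631, Pow(Add(-198, Add(-76, -4)), -1)) = Mul(-87631, Pow(Add(-198, -80), -1)) = Mul(-87631, Pow(-278, -1)) = Mul(-87631, Rational(-1, 278)) = Rational(87631, 278)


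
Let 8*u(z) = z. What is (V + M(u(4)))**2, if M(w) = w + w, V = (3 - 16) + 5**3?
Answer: 12769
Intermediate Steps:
u(z) = z/8
V = 112 (V = -13 + 125 = 112)
M(w) = 2*w
(V + M(u(4)))**2 = (112 + 2*((1/8)*4))**2 = (112 + 2*(1/2))**2 = (112 + 1)**2 = 113**2 = 12769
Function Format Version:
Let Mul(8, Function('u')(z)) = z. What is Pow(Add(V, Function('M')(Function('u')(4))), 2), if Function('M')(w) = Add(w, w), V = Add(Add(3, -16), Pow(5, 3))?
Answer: 12769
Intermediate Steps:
Function('u')(z) = Mul(Rational(1, 8), z)
V = 112 (V = Add(-13, 125) = 112)
Function('M')(w) = Mul(2, w)
Pow(Add(V, Function('M')(Function('u')(4))), 2) = Pow(Add(112, Mul(2, Mul(Rational(1, 8), 4))), 2) = Pow(Add(112, Mul(2, Rational(1, 2))), 2) = Pow(Add(112, 1), 2) = Pow(113, 2) = 12769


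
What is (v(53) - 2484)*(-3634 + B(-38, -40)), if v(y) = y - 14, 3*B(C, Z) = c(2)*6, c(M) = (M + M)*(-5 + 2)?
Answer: 8943810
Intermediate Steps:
c(M) = -6*M (c(M) = (2*M)*(-3) = -6*M)
B(C, Z) = -24 (B(C, Z) = (-6*2*6)/3 = (-12*6)/3 = (⅓)*(-72) = -24)
v(y) = -14 + y
(v(53) - 2484)*(-3634 + B(-38, -40)) = ((-14 + 53) - 2484)*(-3634 - 24) = (39 - 2484)*(-3658) = -2445*(-3658) = 8943810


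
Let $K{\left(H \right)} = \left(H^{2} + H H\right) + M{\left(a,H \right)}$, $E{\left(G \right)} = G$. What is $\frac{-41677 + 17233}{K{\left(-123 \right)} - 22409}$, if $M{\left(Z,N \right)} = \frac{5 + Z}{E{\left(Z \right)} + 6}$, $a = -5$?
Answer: $- \frac{24444}{7849} \approx -3.1143$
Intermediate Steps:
$M{\left(Z,N \right)} = \frac{5 + Z}{6 + Z}$ ($M{\left(Z,N \right)} = \frac{5 + Z}{Z + 6} = \frac{5 + Z}{6 + Z}$)
$K{\left(H \right)} = 2 H^{2}$ ($K{\left(H \right)} = \left(H^{2} + H H\right) + \frac{5 - 5}{6 - 5} = \left(H^{2} + H^{2}\right) + 1^{-1} \cdot 0 = 2 H^{2} + 1 \cdot 0 = 2 H^{2} + 0 = 2 H^{2}$)
$\frac{-41677 + 17233}{K{\left(-123 \right)} - 22409} = \frac{-41677 + 17233}{2 \left(-123\right)^{2} - 22409} = - \frac{24444}{2 \cdot 15129 - 22409} = - \frac{24444}{30258 - 22409} = - \frac{24444}{7849}$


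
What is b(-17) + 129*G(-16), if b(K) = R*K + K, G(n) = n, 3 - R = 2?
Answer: -2098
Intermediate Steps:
R = 1 (R = 3 - 1*2 = 3 - 2 = 1)
b(K) = 2*K (b(K) = 1*K + K = K + K = 2*K)
b(-17) + 129*G(-16) = 2*(-17) + 129*(-16) = -34 - 2064 = -2098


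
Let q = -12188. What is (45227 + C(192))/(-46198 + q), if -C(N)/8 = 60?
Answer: -44747/58386 ≈ -0.76640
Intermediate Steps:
C(N) = -480 (C(N) = -8*60 = -480)
(45227 + C(192))/(-46198 + q) = (45227 - 480)/(-46198 - 12188) = 44747/(-58386) = 44747*(-1/58386) = -44747/58386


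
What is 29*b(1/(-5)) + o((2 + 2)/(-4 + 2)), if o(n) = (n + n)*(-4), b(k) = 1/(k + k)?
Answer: -113/2 ≈ -56.500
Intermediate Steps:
b(k) = 1/(2*k)
o(n) = -8*n (o(n) = (2*n)*(-4) = -8*n)
29*b(1/(-5)) + o((2 + 2)/(-4 + 2)) = 29*(1/(2*((1/(-5))))) - 8*(2 + 2)/(-4 + 2) = 29*(1/(2*((1*(-⅕))))) - 32/(-2) = 29*(1/(2*(-⅕))) - 32*(-1)/2 = 29*((½)*(-5)) - 8*(-2) = 29*(-5/2) + 16 = -145/2 + 16 = -113/2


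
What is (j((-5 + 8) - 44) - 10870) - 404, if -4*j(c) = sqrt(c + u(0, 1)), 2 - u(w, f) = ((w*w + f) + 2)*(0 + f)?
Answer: -11274 - I*sqrt(42)/4 ≈ -11274.0 - 1.6202*I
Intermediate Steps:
u(w, f) = 2 - f*(2 + f + w**2) (u(w, f) = 2 - ((w*w + f) + 2)*(0 + f) = 2 - ((w**2 + f) + 2)*f = 2 - ((f + w**2) + 2)*f = 2 - (2 + f + w**2)*f = 2 - f*(2 + f + w**2))
j(c) = -sqrt(-1 + c)/4 (j(c) = -sqrt(c + (2 - 1*1**2 - 2*1 - 1*1*0**2))/4 = -sqrt(c + (2 - 1*1 - 2 - 1*1*0))/4 = -sqrt(c + (2 - 1 - 2 + 0))/4 = -sqrt(c - 1)/4 = -sqrt(-1 + c)/4)
(j((-5 + 8) - 44) - 10870) - 404 = (-sqrt(-1 + ((-5 + 8) - 44))/4 - 10870) - 404 = (-sqrt(-1 + (3 - 44))/4 - 10870) - 404 = (-sqrt(-1 - 41)/4 - 10870) - 404 = (-I*sqrt(42)/4 - 10870) - 404 = (-10870 - I*sqrt(42)/4) - 404 = -11274 - I*sqrt(42)/4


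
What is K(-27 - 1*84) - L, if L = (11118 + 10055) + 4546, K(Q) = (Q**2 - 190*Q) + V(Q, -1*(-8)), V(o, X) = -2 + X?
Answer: 7698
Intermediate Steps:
K(Q) = 6 + Q**2 - 190*Q (K(Q) = (Q**2 - 190*Q) + (-2 - 1*(-8)) = (Q**2 - 190*Q) + (-2 + 8) = (Q**2 - 190*Q) + 6 = 6 + Q**2 - 190*Q)
L = 25719 (L = 21173 + 4546 = 25719)
K(-27 - 1*84) - L = (6 + (-27 - 1*84)**2 - 190*(-27 - 1*84)) - 1*25719 = (6 + (-27 - 84)**2 - 190*(-27 - 84)) - 25719 = (6 + (-111)**2 - 190*(-111)) - 25719 = (6 + 12321 + 21090) - 25719 = 33417 - 25719 = 7698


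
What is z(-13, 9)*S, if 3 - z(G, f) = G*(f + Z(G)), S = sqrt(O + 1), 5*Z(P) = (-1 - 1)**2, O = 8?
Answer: 1956/5 ≈ 391.20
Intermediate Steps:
Z(P) = 4/5 (Z(P) = (-1 - 1)**2/5 = (1/5)*(-2)**2 = (1/5)*4 = 4/5)
S = 3 (S = sqrt(8 + 1) = sqrt(9) = 3)
z(G, f) = 3 - G*(4/5 + f) (z(G, f) = 3 - G*(f + 4/5) = 3 - G*(4/5 + f))
z(-13, 9)*S = (3 - 4/5*(-13) - 1*(-13)*9)*3 = (3 + 52/5 + 117)*3 = (652/5)*3 = 1956/5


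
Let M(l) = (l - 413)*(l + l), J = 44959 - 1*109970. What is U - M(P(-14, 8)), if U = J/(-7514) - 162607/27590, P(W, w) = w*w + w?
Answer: 2545095983883/51827815 ≈ 49107.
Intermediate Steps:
P(W, w) = w + w² (P(W, w) = w² + w = w + w²)
J = -65011 (J = 44959 - 109970 = -65011)
M(l) = 2*l*(-413 + l) (M(l) = (-413 + l)*(2*l) = 2*l*(-413 + l))
U = 142956123/51827815 (U = -65011/(-7514) - 162607/27590 = -65011*(-1/7514) - 162607*1/27590 = 65011/7514 - 162607/27590 = 142956123/51827815 ≈ 2.7583)
U - M(P(-14, 8)) = 142956123/51827815 - 2*8*(1 + 8)*(-413 + 8*(1 + 8)) = 142956123/51827815 - 2*8*9*(-413 + 8*9) = 142956123/51827815 - 2*72*(-413 + 72) = 142956123/51827815 - 2*72*(-341) = 142956123/51827815 - 1*(-49104) = 142956123/51827815 + 49104 = 2545095983883/51827815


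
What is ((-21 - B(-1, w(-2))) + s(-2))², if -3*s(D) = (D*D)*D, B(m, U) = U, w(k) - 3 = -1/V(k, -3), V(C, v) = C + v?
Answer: 104329/225 ≈ 463.68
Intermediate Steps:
w(k) = 3 - 1/(-3 + k) (w(k) = 3 - 1/(k - 3) = 3 - 1/(-3 + k))
s(D) = -D³/3 (s(D) = -D*D*D/3 = -D²*D/3 = -D³/3)
((-21 - B(-1, w(-2))) + s(-2))² = ((-21 - (-10 + 3*(-2))/(-3 - 2)) - ⅓*(-2)³)² = ((-21 - (-10 - 6)/(-5)) - ⅓*(-8))² = ((-21 - (-1)*(-16)/5) + 8/3)² = ((-21 - 1*16/5) + 8/3)² = ((-21 - 16/5) + 8/3)² = (-121/5 + 8/3)² = (-323/15)² = 104329/225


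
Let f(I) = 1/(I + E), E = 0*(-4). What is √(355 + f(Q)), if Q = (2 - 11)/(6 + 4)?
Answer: 7*√65/3 ≈ 18.812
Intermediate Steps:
E = 0
Q = -9/10 ≈ -0.90000
f(I) = 1/I (f(I) = 1/(I + 0) = 1/I)
√(355 + f(Q)) = √(355 + 1/(-9/10)) = √(355 - 10/9) = √(3185/9) = 7*√65/3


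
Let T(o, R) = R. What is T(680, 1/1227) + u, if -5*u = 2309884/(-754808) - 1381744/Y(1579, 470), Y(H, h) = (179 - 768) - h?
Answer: -35463776523687/136221143270 ≈ -260.34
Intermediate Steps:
Y(H, h) = -589 - h
u = -260126314499/999177090 (u = -(2309884/(-754808) - 1381744/(-589 - 1*470))/5 = -(2309884*(-1/754808) - 1381744/(-589 - 470))/5 = -(-577471/188702 - 1381744/(-1059))/5 = -(-577471/188702 - 1381744*(-1/1059))/5 = -(-577471/188702 + 1381744/1059)/5 = -⅕*260126314499/199835418 = -260126314499/999177090 ≈ -260.34)
T(680, 1/1227) + u = 1/1227 - 260126314499/999177090 = -35463776523687/136221143270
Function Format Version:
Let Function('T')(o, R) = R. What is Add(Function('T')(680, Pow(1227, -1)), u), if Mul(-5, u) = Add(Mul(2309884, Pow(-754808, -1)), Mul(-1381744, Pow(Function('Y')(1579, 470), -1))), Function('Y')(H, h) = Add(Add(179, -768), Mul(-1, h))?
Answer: Rational(-35463776523687, 136221143270) ≈ -260.34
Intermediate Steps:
Function('Y')(H, h) = Add(-589, Mul(-1, h))
u = Rational(-260126314499, 999177090) (u = Mul(Rational(-1, 5), Add(Mul(2309884, Pow(-754808, -1)), Mul(-1381744, Pow(Add(-589, Mul(-1, 470)), -1)))) = Mul(Rational(-1, 5), Add(Mul(2309884, Rational(-1, 754808)), Mul(-1381744, Pow(Add(-589, -470), -1)))) = Mul(Rational(-1, 5), Add(Rational(-577471, 188702), Mul(-1381744, Pow(-1059, -1)))) = Mul(Rational(-1, 5), Add(Rational(-577471, 188702), Mul(-1381744, Rational(-1, 1059)))) = Mul(Rational(-1, 5), Add(Rational(-577471, 188702), Rational(1381744, 1059))) = Mul(Rational(-1, 5), Rational(260126314499, 199835418)) = Rational(-260126314499, 999177090) ≈ -260.34)
Add(Function('T')(680, Pow(1227, -1)), u) = Add(Pow(1227, -1), Rational(-260126314499, 999177090)) = Add(Rational(1, 1227), Rational(-260126314499, 999177090)) = Rational(-35463776523687, 136221143270)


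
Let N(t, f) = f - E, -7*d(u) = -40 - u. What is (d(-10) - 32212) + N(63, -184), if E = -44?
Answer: -226434/7 ≈ -32348.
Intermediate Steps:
d(u) = 40/7 + u/7 (d(u) = -(-40 - u)/7 = 40/7 + u/7)
N(t, f) = 44 + f (N(t, f) = f - 1*(-44) = f + 44 = 44 + f)
(d(-10) - 32212) + N(63, -184) = ((40/7 + (1/7)*(-10)) - 32212) + (44 - 184) = ((40/7 - 10/7) - 32212) - 140 = (30/7 - 32212) - 140 = -225454/7 - 140 = -226434/7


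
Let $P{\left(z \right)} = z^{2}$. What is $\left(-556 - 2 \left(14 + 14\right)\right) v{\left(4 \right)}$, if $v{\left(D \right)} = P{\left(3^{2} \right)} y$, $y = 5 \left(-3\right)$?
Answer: $743580$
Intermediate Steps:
$y = -15$
$v{\left(D \right)} = -1215$ ($v{\left(D \right)} = \left(3^{2}\right)^{2} \left(-15\right) = 9^{2} \left(-15\right) = 81 \left(-15\right) = -1215$)
$\left(-556 - 2 \left(14 + 14\right)\right) v{\left(4 \right)} = \left(-556 - 2 \left(14 + 14\right)\right) \left(-1215\right) = \left(-556 - 56\right) \left(-1215\right) = \left(-612\right) \left(-1215\right) = 743580$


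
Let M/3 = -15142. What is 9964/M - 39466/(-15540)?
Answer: 19499309/8403810 ≈ 2.3203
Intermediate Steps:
M = -45426 (M = 3*(-15142) = -45426)
9964/M - 39466/(-15540) = 9964/(-45426) - 39466/(-15540) = 9964*(-1/45426) - 39466*(-1/15540) = -4982/22713 + 2819/1110 = 19499309/8403810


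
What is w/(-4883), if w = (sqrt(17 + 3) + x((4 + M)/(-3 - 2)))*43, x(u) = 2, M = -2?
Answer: -86/4883 - 86*sqrt(5)/4883 ≈ -0.056994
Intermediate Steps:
w = 86 + 86*sqrt(5) (w = (sqrt(17 + 3) + 2)*43 = (sqrt(20) + 2)*43 = (2*sqrt(5) + 2)*43 = (2 + 2*sqrt(5))*43 = 86 + 86*sqrt(5) ≈ 278.30)
w/(-4883) = (86 + 86*sqrt(5))/(-4883) = (86 + 86*sqrt(5))*(-1/4883) = -86/4883 - 86*sqrt(5)/4883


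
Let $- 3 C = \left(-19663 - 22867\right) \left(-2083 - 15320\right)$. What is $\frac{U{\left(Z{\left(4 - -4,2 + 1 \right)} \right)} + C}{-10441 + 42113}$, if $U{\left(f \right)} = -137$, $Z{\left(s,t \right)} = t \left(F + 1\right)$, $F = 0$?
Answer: $- \frac{246716667}{31672} \approx -7789.7$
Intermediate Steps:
$C = -246716530$ ($C = - \frac{\left(-19663 - 22867\right) \left(-2083 - 15320\right)}{3} = - \frac{\left(-42530\right) \left(-17403\right)}{3} = \left(- \frac{1}{3}\right) 740149590 = -246716530$)
$Z{\left(s,t \right)} = t$ ($Z{\left(s,t \right)} = t \left(0 + 1\right) = t 1 = t$)
$\frac{U{\left(Z{\left(4 - -4,2 + 1 \right)} \right)} + C}{-10441 + 42113} = \frac{-137 - 246716530}{-10441 + 42113} = - \frac{246716667}{31672}$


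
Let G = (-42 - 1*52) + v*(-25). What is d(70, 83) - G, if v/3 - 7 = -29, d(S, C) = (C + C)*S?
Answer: 10064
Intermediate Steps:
d(S, C) = 2*C*S (d(S, C) = (2*C)*S = 2*C*S)
v = -66 (v = 21 + 3*(-29) = 21 - 87 = -66)
G = 1556 (G = (-42 - 1*52) - 66*(-25) = (-42 - 52) + 1650 = -94 + 1650 = 1556)
d(70, 83) - G = 2*83*70 - 1*1556 = 11620 - 1556 = 10064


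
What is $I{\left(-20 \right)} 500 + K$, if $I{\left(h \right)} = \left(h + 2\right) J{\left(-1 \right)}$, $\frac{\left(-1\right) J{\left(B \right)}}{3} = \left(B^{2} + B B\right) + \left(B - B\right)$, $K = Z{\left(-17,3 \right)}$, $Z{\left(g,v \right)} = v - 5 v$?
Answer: $53988$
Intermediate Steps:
$Z{\left(g,v \right)} = - 4 v$
$K = -12$ ($K = \left(-4\right) 3 = -12$)
$J{\left(B \right)} = - 6 B^{2}$ ($J{\left(B \right)} = - 3 \left(\left(B^{2} + B B\right) + \left(B - B\right)\right) = - 3 \left(\left(B^{2} + B^{2}\right) + 0\right) = - 3 \left(2 B^{2} + 0\right) = - 3 \cdot 2 B^{2} = - 6 B^{2}$)
$I{\left(h \right)} = -12 - 6 h$ ($I{\left(h \right)} = \left(h + 2\right) \left(- 6 \left(-1\right)^{2}\right) = \left(2 + h\right) \left(\left(-6\right) 1\right) = \left(2 + h\right) \left(-6\right) = -12 - 6 h$)
$I{\left(-20 \right)} 500 + K = \left(-12 - -120\right) 500 - 12 = \left(-12 + 120\right) 500 - 12 = 108 \cdot 500 - 12 = 54000 - 12 = 53988$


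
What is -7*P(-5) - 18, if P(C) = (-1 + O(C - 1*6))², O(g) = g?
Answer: -1026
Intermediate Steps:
P(C) = (-7 + C)² (P(C) = (-1 + (C - 1*6))² = (-1 + (C - 6))² = (-1 + (-6 + C))² = (-7 + C)²)
-7*P(-5) - 18 = -7*(-7 - 5)² - 18 = -7*(-12)² - 18 = -7*144 - 18 = -1008 - 18 = -1026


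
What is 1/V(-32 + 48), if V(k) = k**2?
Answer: 1/256 ≈ 0.0039063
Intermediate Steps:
1/V(-32 + 48) = 1/((-32 + 48)**2) = 1/(16**2) = 1/256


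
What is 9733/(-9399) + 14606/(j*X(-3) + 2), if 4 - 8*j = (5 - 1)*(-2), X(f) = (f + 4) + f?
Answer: -137291527/9399 ≈ -14607.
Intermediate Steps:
X(f) = 4 + 2*f (X(f) = (4 + f) + f = 4 + 2*f)
j = 3/2 (j = 1/2 - (5 - 1)*(-2)/8 = 1/2 - (-2)/2 = 1/2 - 1/8*(-8) = 1/2 + 1 = 3/2 ≈ 1.5000)
9733/(-9399) + 14606/(j*X(-3) + 2) = 9733/(-9399) + 14606/(3*(4 + 2*(-3))/2 + 2) = 9733*(-1/9399) + 14606/(3*(4 - 6)/2 + 2) = -9733/9399 + 14606/((3/2)*(-2) + 2) = -9733/9399 + 14606/(-3 + 2) = -9733/9399 + 14606/(-1) = -9733/9399 + 14606*(-1) = -9733/9399 - 14606 = -137291527/9399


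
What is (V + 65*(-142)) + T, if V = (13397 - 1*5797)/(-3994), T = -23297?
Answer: -64960219/1997 ≈ -32529.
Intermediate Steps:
V = -3800/1997 (V = (13397 - 5797)*(-1/3994) = 7600*(-1/3994) = -3800/1997 ≈ -1.9029)
(V + 65*(-142)) + T = (-3800/1997 + 65*(-142)) - 23297 = (-3800/1997 - 9230) - 23297 = -18436110/1997 - 23297 = -64960219/1997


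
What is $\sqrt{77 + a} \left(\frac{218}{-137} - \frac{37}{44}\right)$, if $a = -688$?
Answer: $- \frac{14661 i \sqrt{611}}{6028} \approx - 60.119 i$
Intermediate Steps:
$\sqrt{77 + a} \left(\frac{218}{-137} - \frac{37}{44}\right) = \sqrt{77 - 688} \left(\frac{218}{-137} - \frac{37}{44}\right) = \sqrt{-611} \left(218 \left(- \frac{1}{137}\right) - \frac{37}{44}\right) = i \sqrt{611} \left(- \frac{218}{137} - \frac{37}{44}\right) = i \sqrt{611} \left(- \frac{14661}{6028}\right) = - \frac{14661 i \sqrt{611}}{6028}$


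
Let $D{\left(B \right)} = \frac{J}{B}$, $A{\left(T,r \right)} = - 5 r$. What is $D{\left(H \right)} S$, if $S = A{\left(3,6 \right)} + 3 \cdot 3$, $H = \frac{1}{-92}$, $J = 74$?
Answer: $142968$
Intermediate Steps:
$H = - \frac{1}{92} \approx -0.01087$
$D{\left(B \right)} = \frac{74}{B}$
$S = -21$ ($S = \left(-5\right) 6 + 3 \cdot 3 = -30 + 9 = -21$)
$D{\left(H \right)} S = \frac{74}{- \frac{1}{92}} \left(-21\right) = 74 \left(-92\right) \left(-21\right) = \left(-6808\right) \left(-21\right) = 142968$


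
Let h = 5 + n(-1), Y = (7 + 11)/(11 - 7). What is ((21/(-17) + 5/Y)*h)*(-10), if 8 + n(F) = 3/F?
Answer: -380/51 ≈ -7.4510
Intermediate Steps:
n(F) = -8 + 3/F
Y = 9/2 (Y = 18/4 = 18*(¼) = 9/2 ≈ 4.5000)
h = -6 (h = 5 + (-8 + 3/(-1)) = 5 + (-8 + 3*(-1)) = 5 + (-8 - 3) = 5 - 11 = -6)
((21/(-17) + 5/Y)*h)*(-10) = ((21/(-17) + 5/(9/2))*(-6))*(-10) = ((21*(-1/17) + 5*(2/9))*(-6))*(-10) = ((-21/17 + 10/9)*(-6))*(-10) = -19/153*(-6)*(-10) = (38/51)*(-10) = -380/51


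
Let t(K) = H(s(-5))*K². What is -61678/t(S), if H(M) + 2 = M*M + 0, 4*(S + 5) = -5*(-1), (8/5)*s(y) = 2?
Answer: 15789568/1575 ≈ 10025.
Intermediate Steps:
s(y) = 5/4 (s(y) = (5/8)*2 = 5/4)
S = -15/4 (S = -5 + (-5*(-1))/4 = -5 + (¼)*5 = -5 + 5/4 = -15/4 ≈ -3.7500)
H(M) = -2 + M² (H(M) = -2 + (M*M + 0) = -2 + (M² + 0) = -2 + M²)
t(K) = -7*K²/16 (t(K) = (-2 + (5/4)²)*K² = (-2 + 25/16)*K² = -7*K²/16)
-61678/t(S) = -61678/((-7*(-15/4)²/16)) = -61678/((-7/16*225/16)) = -61678/(-1575/256) = -61678*(-256/1575) = 15789568/1575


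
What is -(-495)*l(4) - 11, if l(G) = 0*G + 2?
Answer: 979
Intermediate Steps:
l(G) = 2 (l(G) = 0 + 2 = 2)
-(-495)*l(4) - 11 = -(-495)*2 - 11 = -55*(-18) - 11 = 990 - 11 = 979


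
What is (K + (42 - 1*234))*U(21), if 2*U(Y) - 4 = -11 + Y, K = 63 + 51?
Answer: -546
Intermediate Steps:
K = 114
U(Y) = -7/2 + Y/2 (U(Y) = 2 + (-11 + Y)/2 = 2 + (-11/2 + Y/2) = -7/2 + Y/2)
(K + (42 - 1*234))*U(21) = (114 + (42 - 1*234))*(-7/2 + (1/2)*21) = (114 + (42 - 234))*(-7/2 + 21/2) = (114 - 192)*7 = -78*7 = -546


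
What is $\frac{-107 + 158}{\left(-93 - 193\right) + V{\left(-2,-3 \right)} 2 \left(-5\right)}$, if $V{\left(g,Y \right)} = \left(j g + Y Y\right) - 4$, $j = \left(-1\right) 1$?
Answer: $- \frac{51}{356} \approx -0.14326$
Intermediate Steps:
$j = -1$
$V{\left(g,Y \right)} = -4 + Y^{2} - g$ ($V{\left(g,Y \right)} = \left(- g + Y Y\right) - 4 = \left(- g + Y^{2}\right) - 4 = \left(Y^{2} - g\right) - 4 = -4 + Y^{2} - g$)
$\frac{-107 + 158}{\left(-93 - 193\right) + V{\left(-2,-3 \right)} 2 \left(-5\right)} = \frac{-107 + 158}{\left(-93 - 193\right) + \left(-4 + \left(-3\right)^{2} - -2\right) 2 \left(-5\right)} = \frac{51}{-286 + \left(-4 + 9 + 2\right) 2 \left(-5\right)} = \frac{51}{-286 + 7 \cdot 2 \left(-5\right)} = \frac{51}{-286 + 14 \left(-5\right)} = \frac{51}{-286 - 70} = \frac{51}{-356} = 51 \left(- \frac{1}{356}\right) = - \frac{51}{356}$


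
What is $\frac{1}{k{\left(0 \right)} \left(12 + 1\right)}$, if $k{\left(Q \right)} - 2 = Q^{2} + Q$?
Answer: $\frac{1}{26} \approx 0.038462$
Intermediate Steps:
$k{\left(Q \right)} = 2 + Q + Q^{2}$ ($k{\left(Q \right)} = 2 + \left(Q^{2} + Q\right) = 2 + \left(Q + Q^{2}\right) = 2 + Q + Q^{2}$)
$\frac{1}{k{\left(0 \right)} \left(12 + 1\right)} = \frac{1}{\left(2 + 0 + 0^{2}\right) \left(12 + 1\right)} = \frac{1}{\left(2 + 0 + 0\right) 13} = \frac{1}{2 \cdot 13} = \frac{1}{26}$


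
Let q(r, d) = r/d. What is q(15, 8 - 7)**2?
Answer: 225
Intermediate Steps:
q(15, 8 - 7)**2 = (15/(8 - 7))**2 = (15/1)**2 = (15*1)**2 = 15**2 = 225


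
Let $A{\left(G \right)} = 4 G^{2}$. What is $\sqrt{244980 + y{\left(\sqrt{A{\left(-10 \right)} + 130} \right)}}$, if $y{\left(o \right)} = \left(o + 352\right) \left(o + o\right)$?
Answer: $2 \sqrt{61510 + 176 \sqrt{530}} \approx 512.1$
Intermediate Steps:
$y{\left(o \right)} = 2 o \left(352 + o\right)$ ($y{\left(o \right)} = \left(352 + o\right) 2 o = 2 o \left(352 + o\right)$)
$\sqrt{244980 + y{\left(\sqrt{A{\left(-10 \right)} + 130} \right)}} = \sqrt{244980 + 2 \sqrt{4 \left(-10\right)^{2} + 130} \left(352 + \sqrt{4 \left(-10\right)^{2} + 130}\right)} = \sqrt{244980 + 2 \sqrt{4 \cdot 100 + 130} \left(352 + \sqrt{4 \cdot 100 + 130}\right)} = \sqrt{244980 + 2 \sqrt{400 + 130} \left(352 + \sqrt{400 + 130}\right)} = \sqrt{244980 + 2 \sqrt{530} \left(352 + \sqrt{530}\right)}$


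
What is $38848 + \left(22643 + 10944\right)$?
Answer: $72435$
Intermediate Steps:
$38848 + \left(22643 + 10944\right) = 38848 + 33587 = 72435$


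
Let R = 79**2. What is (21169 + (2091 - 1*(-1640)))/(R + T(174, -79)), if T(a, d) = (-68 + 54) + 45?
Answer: 6225/1568 ≈ 3.9700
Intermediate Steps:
T(a, d) = 31 (T(a, d) = -14 + 45 = 31)
R = 6241
(21169 + (2091 - 1*(-1640)))/(R + T(174, -79)) = (21169 + (2091 - 1*(-1640)))/(6241 + 31) = (21169 + (2091 + 1640))/6272 = (21169 + 3731)*(1/6272) = 24900*(1/6272) = 6225/1568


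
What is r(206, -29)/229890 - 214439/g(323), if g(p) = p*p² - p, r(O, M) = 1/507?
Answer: -1388541046057/218202106416840 ≈ -0.0063636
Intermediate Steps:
r(O, M) = 1/507
g(p) = p³ - p
r(206, -29)/229890 - 214439/g(323) = (1/507)/229890 - 214439/(323³ - 1*323) = (1/507)*(1/229890) - 214439/(33698267 - 323) = 1/116554230 - 214439/33697944 = -1388541046057/218202106416840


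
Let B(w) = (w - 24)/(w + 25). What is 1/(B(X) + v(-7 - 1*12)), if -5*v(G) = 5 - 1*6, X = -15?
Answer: -10/37 ≈ -0.27027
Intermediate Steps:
v(G) = ⅕ (v(G) = -(5 - 1*6)/5 = -(5 - 6)/5 = -⅕*(-1) = ⅕)
B(w) = (-24 + w)/(25 + w)
1/(B(X) + v(-7 - 1*12)) = 1/((-24 - 15)/(25 - 15) + ⅕) = 1/(-39/10 + ⅕) = 1/(-37/10) = -10/37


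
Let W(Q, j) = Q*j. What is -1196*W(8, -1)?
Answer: 9568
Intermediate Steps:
-1196*W(8, -1) = -1196*8*(-1) = -1196*(-8) = -26*(-368) = 9568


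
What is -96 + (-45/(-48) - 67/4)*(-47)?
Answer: 10355/16 ≈ 647.19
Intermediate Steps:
-96 + (-45/(-48) - 67/4)*(-47) = -96 + (-45*(-1/48) - 67*¼)*(-47) = -96 + (15/16 - 67/4)*(-47) = -96 - 253/16*(-47) = -96 + 11891/16 = 10355/16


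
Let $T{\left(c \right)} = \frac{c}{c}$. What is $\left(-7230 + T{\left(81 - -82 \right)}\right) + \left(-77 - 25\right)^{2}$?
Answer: $3175$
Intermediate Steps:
$T{\left(c \right)} = 1$
$\left(-7230 + T{\left(81 - -82 \right)}\right) + \left(-77 - 25\right)^{2} = \left(-7230 + 1\right) + \left(-77 - 25\right)^{2} = -7229 + \left(-102\right)^{2} = -7229 + 10404 = 3175$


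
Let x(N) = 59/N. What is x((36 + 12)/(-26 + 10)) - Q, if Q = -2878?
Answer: 8575/3 ≈ 2858.3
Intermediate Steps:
x((36 + 12)/(-26 + 10)) - Q = 59/(((36 + 12)/(-26 + 10))) - 1*(-2878) = 59/((48/(-16))) + 2878 = 59/((48*(-1/16))) + 2878 = 59/(-3) + 2878 = 59*(-⅓) + 2878 = -59/3 + 2878 = 8575/3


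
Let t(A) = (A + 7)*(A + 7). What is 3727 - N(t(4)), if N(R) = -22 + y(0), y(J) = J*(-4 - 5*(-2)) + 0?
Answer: 3749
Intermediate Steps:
t(A) = (7 + A)² (t(A) = (7 + A)*(7 + A) = (7 + A)²)
y(J) = 6*J (y(J) = J*(-4 + 10) + 0 = J*6 + 0 = 6*J + 0 = 6*J)
N(R) = -22 (N(R) = -22 + 6*0 = -22 + 0 = -22)
3727 - N(t(4)) = 3727 - 1*(-22) = 3727 + 22 = 3749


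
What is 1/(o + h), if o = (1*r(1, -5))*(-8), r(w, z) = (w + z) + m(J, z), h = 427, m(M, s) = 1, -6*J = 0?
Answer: 1/451 ≈ 0.0022173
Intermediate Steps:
J = 0 (J = -⅙*0 = 0)
r(w, z) = 1 + w + z (r(w, z) = (w + z) + 1 = 1 + w + z)
o = 24 (o = (1*(1 + 1 - 5))*(-8) = (1*(-3))*(-8) = -3*(-8) = 24)
1/(o + h) = 1/(24 + 427) = 1/451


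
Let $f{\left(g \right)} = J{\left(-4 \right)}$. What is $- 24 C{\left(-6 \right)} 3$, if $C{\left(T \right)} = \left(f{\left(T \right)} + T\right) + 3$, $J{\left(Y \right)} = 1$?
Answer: $144$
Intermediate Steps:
$f{\left(g \right)} = 1$
$C{\left(T \right)} = 4 + T$ ($C{\left(T \right)} = \left(1 + T\right) + 3 = 4 + T$)
$- 24 C{\left(-6 \right)} 3 = - 24 \left(4 - 6\right) 3 = \left(-24\right) \left(-2\right) 3 = 48 \cdot 3 = 144$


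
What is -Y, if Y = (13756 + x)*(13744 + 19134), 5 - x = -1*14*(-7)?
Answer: -449212114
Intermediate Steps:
x = -93 (x = 5 - (-1*14)*(-7) = 5 - (-14)*(-7) = 5 - 1*98 = 5 - 98 = -93)
Y = 449212114 (Y = (13756 - 93)*(13744 + 19134) = 13663*32878 = 449212114)
-Y = -1*449212114 = -449212114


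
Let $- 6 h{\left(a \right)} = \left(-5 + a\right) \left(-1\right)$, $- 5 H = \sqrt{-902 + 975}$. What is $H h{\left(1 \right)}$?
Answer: $\frac{2 \sqrt{73}}{15} \approx 1.1392$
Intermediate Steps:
$H = - \frac{\sqrt{73}}{5}$ ($H = - \frac{\sqrt{-902 + 975}}{5} = - \frac{\sqrt{73}}{5} \approx -1.7088$)
$h{\left(a \right)} = - \frac{5}{6} + \frac{a}{6}$ ($h{\left(a \right)} = - \frac{\left(-5 + a\right) \left(-1\right)}{6} = - \frac{5 - a}{6} = - \frac{5}{6} + \frac{a}{6}$)
$H h{\left(1 \right)} = - \frac{\sqrt{73}}{5} \left(- \frac{5}{6} + \frac{1}{6} \cdot 1\right) = - \frac{\sqrt{73}}{5} \left(- \frac{5}{6} + \frac{1}{6}\right) = - \frac{\sqrt{73}}{5} \left(- \frac{2}{3}\right) = \frac{2 \sqrt{73}}{15}$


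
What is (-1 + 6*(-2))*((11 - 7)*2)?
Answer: -104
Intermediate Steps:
(-1 + 6*(-2))*((11 - 7)*2) = (-1 - 12)*(4*2) = -13*8 = -104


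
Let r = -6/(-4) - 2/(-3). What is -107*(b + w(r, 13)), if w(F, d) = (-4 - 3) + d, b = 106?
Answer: -11984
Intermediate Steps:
r = 13/6 (r = -6*(-1/4) - 2*(-1/3) = 3/2 + 2/3 = 13/6 ≈ 2.1667)
w(F, d) = -7 + d
-107*(b + w(r, 13)) = -107*(106 + (-7 + 13)) = -107*(106 + 6) = -107*112 = -11984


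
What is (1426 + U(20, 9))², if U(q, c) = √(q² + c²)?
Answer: (1426 + √481)² ≈ 2.0965e+6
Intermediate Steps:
U(q, c) = √(c² + q²)
(1426 + U(20, 9))² = (1426 + √(9² + 20²))² = (1426 + √(81 + 400))² = (1426 + √481)²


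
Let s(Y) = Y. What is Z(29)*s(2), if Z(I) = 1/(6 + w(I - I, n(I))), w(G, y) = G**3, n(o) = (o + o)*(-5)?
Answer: 1/3 ≈ 0.33333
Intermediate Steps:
n(o) = -10*o (n(o) = (2*o)*(-5) = -10*o)
Z(I) = 1/6 (Z(I) = 1/(6 + (I - I)**3) = 1/(6 + 0**3) = 1/(6 + 0) = 1/6)
Z(29)*s(2) = (1/6)*2 = 1/3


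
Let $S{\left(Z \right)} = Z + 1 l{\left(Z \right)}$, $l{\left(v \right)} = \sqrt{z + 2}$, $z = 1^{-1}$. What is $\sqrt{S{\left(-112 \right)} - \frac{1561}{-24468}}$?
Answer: $\frac{\sqrt{-16753576035 + 149670756 \sqrt{3}}}{12234} \approx 10.498 i$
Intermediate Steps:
$z = 1$
$l{\left(v \right)} = \sqrt{3}$ ($l{\left(v \right)} = \sqrt{1 + 2} = \sqrt{3}$)
$S{\left(Z \right)} = Z + \sqrt{3}$ ($S{\left(Z \right)} = Z + 1 \sqrt{3} = Z + \sqrt{3}$)
$\sqrt{S{\left(-112 \right)} - \frac{1561}{-24468}} = \sqrt{\left(-112 + \sqrt{3}\right) - \frac{1561}{-24468}} = \sqrt{\left(-112 + \sqrt{3}\right) - - \frac{1561}{24468}} = \sqrt{\left(-112 + \sqrt{3}\right) + \frac{1561}{24468}} = \sqrt{- \frac{2738855}{24468} + \sqrt{3}}$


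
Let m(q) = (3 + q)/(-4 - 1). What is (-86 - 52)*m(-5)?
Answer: -276/5 ≈ -55.200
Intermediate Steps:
m(q) = -⅗ - q/5 (m(q) = (3 + q)/(-5) = (3 + q)*(-⅕) = -⅗ - q/5)
(-86 - 52)*m(-5) = (-86 - 52)*(-⅗ - ⅕*(-5)) = -138*(-⅗ + 1) = -138*⅖ = -276/5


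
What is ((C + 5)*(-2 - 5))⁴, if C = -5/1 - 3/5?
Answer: 194481/625 ≈ 311.17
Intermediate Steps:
C = -28/5 (C = -5*1 - 3*⅕ = -5 - ⅗ = -28/5 ≈ -5.6000)
((C + 5)*(-2 - 5))⁴ = ((-28/5 + 5)*(-2 - 5))⁴ = (-⅗*(-7))⁴ = (21/5)⁴ = 194481/625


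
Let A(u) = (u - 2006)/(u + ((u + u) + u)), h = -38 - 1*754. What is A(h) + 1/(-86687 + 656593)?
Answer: 398650039/451365552 ≈ 0.88321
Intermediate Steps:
h = -792 (h = -38 - 754 = -792)
A(u) = (-2006 + u)/(4*u) (A(u) = (-2006 + u)/(u + (2*u + u)) = (-2006 + u)/(u + 3*u) = (-2006 + u)/((4*u)) = (-2006 + u)*(1/(4*u)) = (-2006 + u)/(4*u))
A(h) + 1/(-86687 + 656593) = (1/4)*(-2006 - 792)/(-792) + 1/(-86687 + 656593) = (1/4)*(-1/792)*(-2798) + 1/569906 = 1399/1584 + 1/569906 = 398650039/451365552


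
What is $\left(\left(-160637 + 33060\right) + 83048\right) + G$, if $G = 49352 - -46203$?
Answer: $51026$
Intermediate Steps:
$G = 95555$ ($G = 49352 + 46203 = 95555$)
$\left(\left(-160637 + 33060\right) + 83048\right) + G = \left(\left(-160637 + 33060\right) + 83048\right) + 95555 = \left(-127577 + 83048\right) + 95555 = -44529 + 95555 = 51026$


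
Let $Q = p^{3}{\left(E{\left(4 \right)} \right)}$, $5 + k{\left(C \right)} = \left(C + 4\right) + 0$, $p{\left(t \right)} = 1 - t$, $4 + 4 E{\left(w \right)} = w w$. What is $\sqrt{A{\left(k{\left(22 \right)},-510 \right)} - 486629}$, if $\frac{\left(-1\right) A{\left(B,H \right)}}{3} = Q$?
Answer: $i \sqrt{486605} \approx 697.57 i$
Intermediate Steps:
$E{\left(w \right)} = -1 + \frac{w^{2}}{4}$ ($E{\left(w \right)} = -1 + \frac{w w}{4} = -1 + \frac{w^{2}}{4}$)
$k{\left(C \right)} = -1 + C$ ($k{\left(C \right)} = -5 + \left(\left(C + 4\right) + 0\right) = -5 + \left(\left(4 + C\right) + 0\right) = -5 + \left(4 + C\right) = -1 + C$)
$Q = -8$ ($Q = \left(1 - \left(-1 + \frac{4^{2}}{4}\right)\right)^{3} = \left(1 - \left(-1 + \frac{1}{4} \cdot 16\right)\right)^{3} = \left(1 - \left(-1 + 4\right)\right)^{3} = \left(1 - 3\right)^{3} = \left(-2\right)^{3} = -8$)
$A{\left(B,H \right)} = 24$ ($A{\left(B,H \right)} = \left(-3\right) \left(-8\right) = 24$)
$\sqrt{A{\left(k{\left(22 \right)},-510 \right)} - 486629} = \sqrt{24 - 486629} = \sqrt{-486605} = i \sqrt{486605}$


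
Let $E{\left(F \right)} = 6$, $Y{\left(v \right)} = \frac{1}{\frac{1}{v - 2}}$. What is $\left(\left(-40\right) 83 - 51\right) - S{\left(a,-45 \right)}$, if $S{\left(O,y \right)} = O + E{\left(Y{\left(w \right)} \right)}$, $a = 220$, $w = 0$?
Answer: $-3597$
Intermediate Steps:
$Y{\left(v \right)} = -2 + v$ ($Y{\left(v \right)} = \frac{1}{\frac{1}{-2 + v}} = -2 + v$)
$S{\left(O,y \right)} = 6 + O$ ($S{\left(O,y \right)} = O + 6 = 6 + O$)
$\left(\left(-40\right) 83 - 51\right) - S{\left(a,-45 \right)} = \left(\left(-40\right) 83 - 51\right) - \left(6 + 220\right) = \left(-3320 - 51\right) - 226 = -3371 - 226 = -3597$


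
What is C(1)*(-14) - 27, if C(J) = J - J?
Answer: -27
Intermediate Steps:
C(J) = 0
C(1)*(-14) - 27 = 0*(-14) - 27 = 0 - 27 = -27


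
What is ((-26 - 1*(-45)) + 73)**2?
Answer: 8464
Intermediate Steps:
((-26 - 1*(-45)) + 73)**2 = ((-26 + 45) + 73)**2 = (19 + 73)**2 = 92**2 = 8464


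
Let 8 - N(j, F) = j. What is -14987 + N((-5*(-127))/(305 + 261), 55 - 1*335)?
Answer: -8478749/566 ≈ -14980.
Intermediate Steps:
N(j, F) = 8 - j
-14987 + N((-5*(-127))/(305 + 261), 55 - 1*335) = -14987 + (8 - (-5*(-127))/(305 + 261)) = -14987 + (8 - 635/566) = -14987 + 3893/566 = -8478749/566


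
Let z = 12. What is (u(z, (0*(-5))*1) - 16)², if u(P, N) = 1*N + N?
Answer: 256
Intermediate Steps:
u(P, N) = 2*N (u(P, N) = N + N = 2*N)
(u(z, (0*(-5))*1) - 16)² = (2*((0*(-5))*1) - 16)² = (2*(0*1) - 16)² = (2*0 - 16)² = (0 - 16)² = (-16)² = 256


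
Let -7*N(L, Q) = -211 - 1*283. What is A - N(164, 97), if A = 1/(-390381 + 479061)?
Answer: -43807913/620760 ≈ -70.571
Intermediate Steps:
N(L, Q) = 494/7 (N(L, Q) = -(-211 - 1*283)/7 = -(-211 - 283)/7 = -1/7*(-494) = 494/7)
A = 1/88680 ≈ 1.1276e-5
A - N(164, 97) = 1/88680 - 1*494/7 = 1/88680 - 494/7 = -43807913/620760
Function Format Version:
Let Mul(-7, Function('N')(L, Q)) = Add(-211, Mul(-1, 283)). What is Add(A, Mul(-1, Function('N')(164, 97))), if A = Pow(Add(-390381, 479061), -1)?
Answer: Rational(-43807913, 620760) ≈ -70.571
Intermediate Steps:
Function('N')(L, Q) = Rational(494, 7) (Function('N')(L, Q) = Mul(Rational(-1, 7), Add(-211, Mul(-1, 283))) = Mul(Rational(-1, 7), Add(-211, -283)) = Mul(Rational(-1, 7), -494) = Rational(494, 7))
A = Rational(1, 88680) (A = Pow(88680, -1) = Rational(1, 88680) ≈ 1.1276e-5)
Add(A, Mul(-1, Function('N')(164, 97))) = Add(Rational(1, 88680), Mul(-1, Rational(494, 7))) = Add(Rational(1, 88680), Rational(-494, 7)) = Rational(-43807913, 620760)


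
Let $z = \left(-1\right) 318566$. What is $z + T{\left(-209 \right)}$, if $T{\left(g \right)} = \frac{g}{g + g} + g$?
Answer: $- \frac{637549}{2} \approx -3.1877 \cdot 10^{5}$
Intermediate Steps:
$T{\left(g \right)} = \frac{1}{2} + g$ ($T{\left(g \right)} = \frac{g}{2 g} + g = g \frac{1}{2 g} + g = \frac{1}{2} + g$)
$z = -318566$
$z + T{\left(-209 \right)} = -318566 + \left(\frac{1}{2} - 209\right) = -318566 - \frac{417}{2} = - \frac{637549}{2}$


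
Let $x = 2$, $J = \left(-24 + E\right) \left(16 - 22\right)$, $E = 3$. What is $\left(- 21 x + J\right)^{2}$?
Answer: $7056$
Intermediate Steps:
$J = 126$ ($J = \left(-24 + 3\right) \left(16 - 22\right) = \left(-21\right) \left(-6\right) = 126$)
$\left(- 21 x + J\right)^{2} = \left(\left(-21\right) 2 + 126\right)^{2} = \left(-42 + 126\right)^{2} = 84^{2} = 7056$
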